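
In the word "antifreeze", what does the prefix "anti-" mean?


Prefix: anti-
Example: antifreeze (anti- + freeze)
Meaning = against


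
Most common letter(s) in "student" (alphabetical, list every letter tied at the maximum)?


Word: "student"
Letter counts:
  'd': 1
  'e': 1
  'n': 1
  's': 1
  't': 2
  'u': 1
Maximum count = 2
Most frequent = 't' (2 times each)


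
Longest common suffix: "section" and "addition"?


Word 1: "section"
Word 2: "addition"
Comparing from end:
  Pos -1: 'n' == 'n'
  Pos -2: 'o' == 'o'
  Pos -3: 'i' == 'i'
  Pos -4: 't' == 't'
  Pos -5: 'c' != 'i' (stop)
LCS = "tion" (length 4)


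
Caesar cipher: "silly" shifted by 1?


Word: "silly"
Shift: 1
Each letter → (letter + shift) mod 26:
  's' (18) + 1 = 19 → 't'
  'i' (8) + 1 = 9 → 'j'
  'l' (11) + 1 = 12 → 'm'
  'l' (11) + 1 = 12 → 'm'
  'y' (24) + 1 = 25 → 'z'
Result = "tjmmz"


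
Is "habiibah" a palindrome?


Word: "habiibah"
Reversed: "habiibah"
Forward == Backward? habiibah == habiibah
Palindrome = Yes


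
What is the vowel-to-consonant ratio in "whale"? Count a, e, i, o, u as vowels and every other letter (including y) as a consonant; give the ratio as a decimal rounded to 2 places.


Word: "whale"
Vowels (a,e,i,o,u): 2
Consonants: 3
Ratio = 2/3
= 0.67


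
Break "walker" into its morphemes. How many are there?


Word: "walker"
Morphemes: walk | -er
Each morpheme carries meaning
= 2 morphemes


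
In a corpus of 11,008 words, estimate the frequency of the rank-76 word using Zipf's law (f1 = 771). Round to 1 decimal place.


Zipf's law: f(r) = f(1) / r
f(1) = 771
f(76) = 771 / 76
= 10.1 occurrences


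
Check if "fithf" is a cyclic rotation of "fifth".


Word: "fifth", Candidate: "fithf"
Method: check if candidate is substring of word+word
"fifthfifth" contains "fithf"? No
Is rotation = No


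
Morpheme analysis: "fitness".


Word: "fitness"
Morphemes: fit | -ness
Each morpheme carries meaning
= 2 morphemes


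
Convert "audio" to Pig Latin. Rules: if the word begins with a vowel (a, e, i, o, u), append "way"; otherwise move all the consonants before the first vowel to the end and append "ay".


Word: "audio"
Starts with vowel → add 'way'
Pig Latin = "audioway"


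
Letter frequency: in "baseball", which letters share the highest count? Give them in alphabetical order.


Word: "baseball"
Letter counts:
  'a': 2
  'b': 2
  'e': 1
  'l': 2
  's': 1
Maximum count = 2
Most frequent = 'a', 'b', 'l' (2 times each)


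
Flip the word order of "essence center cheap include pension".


Original: "essence center cheap include pension"
Words (1..n): essence | center | cheap | include | pension
Reversed (n..1): pension | include | cheap | center | essence
Result = "pension include cheap center essence"


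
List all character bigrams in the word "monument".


Word: "monument" (length 8)
Number of bigrams = 8 - 2 + 1 = 7
  Position 0: "mo"
  Position 1: "on"
  Position 2: "nu"
  Position 3: "um"
  Position 4: "me"
  Position 5: "en"
  Position 6: "nt"
Bigrams = "mo", "on", "nu", "um", "me", "en", "nt"


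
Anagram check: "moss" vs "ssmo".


Word 1: "moss" → sorted: moss
Word 2: "ssmo" → sorted: moss
Same letters? moss == moss
Anagram = Yes


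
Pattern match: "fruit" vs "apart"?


Pattern of "fruit": [0, 1, 2, 3, 4]
Pattern of "apart": [0, 1, 0, 2, 3]
Patterns do not match
Same pattern = No


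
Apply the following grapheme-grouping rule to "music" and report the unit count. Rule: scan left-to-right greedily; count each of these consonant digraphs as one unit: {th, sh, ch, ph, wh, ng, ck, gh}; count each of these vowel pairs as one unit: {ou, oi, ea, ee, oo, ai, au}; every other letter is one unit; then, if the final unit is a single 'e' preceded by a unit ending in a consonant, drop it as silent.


Word: "music" (5 letters)
Left-to-right scan:
  [1] 'm' (letter)
  [2] 'u' (letter)
  [3] 's' (letter)
  [4] 'i' (letter)
  [5] 'c' (letter)
Units from scan: 5
Sound units = 5 units


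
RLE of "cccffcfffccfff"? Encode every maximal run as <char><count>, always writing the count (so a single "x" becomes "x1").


String: "cccffcfffccfff"
Scanning for consecutive runs:
  'c' x 3
  'f' x 2
  'c' x 1
  'f' x 3
  'c' x 2
  'f' x 3
RLE = "c3f2c1f3c2f3"


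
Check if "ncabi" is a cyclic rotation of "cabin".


Word: "cabin", Candidate: "ncabi"
Method: check if candidate is substring of word+word
"cabincabin" contains "ncabi"? Yes
Is rotation = Yes


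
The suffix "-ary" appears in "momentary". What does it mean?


Suffix: -ary
Example: momentary = moment + -ary
Meaning = relating to


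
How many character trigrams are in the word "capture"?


Word: "capture" (length 7)
Number of 3-grams = length - 3 + 1 = 7 - 3 + 1
= 5


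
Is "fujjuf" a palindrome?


Word: "fujjuf"
Reversed: "fujjuf"
Forward == Backward? fujjuf == fujjuf
Palindrome = Yes


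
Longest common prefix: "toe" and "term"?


Word 1: "toe"
Word 2: "term"
Comparing from start:
  Pos 0: 't' == 't'
  Pos 1: 'o' != 'e' (stop)
LCP = "t" (length 1)


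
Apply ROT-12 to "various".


Word: "various"
Shift: 12
Each letter → (letter + shift) mod 26:
  'v' (21) + 12 = 7 → 'h'
  'a' (0) + 12 = 12 → 'm'
  'r' (17) + 12 = 3 → 'd'
  'i' (8) + 12 = 20 → 'u'
  'o' (14) + 12 = 0 → 'a'
  'u' (20) + 12 = 6 → 'g'
  's' (18) + 12 = 4 → 'e'
Result = "hmduage"


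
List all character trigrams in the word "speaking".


Word: "speaking" (length 8)
Number of trigrams = 8 - 3 + 1 = 6
  Position 0: "spe"
  Position 1: "pea"
  Position 2: "eak"
  Position 3: "aki"
  Position 4: "kin"
  Position 5: "ing"
Trigrams = "spe", "pea", "eak", "aki", "kin", "ing"


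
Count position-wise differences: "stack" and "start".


Comparing character by character (same length = 5):
  Pos 0: 's' vs 's' =
  Pos 1: 't' vs 't' =
  Pos 2: 'a' vs 'a' =
  Pos 3: 'c' vs 'r' !=
  Pos 4: 'k' vs 't' !=
Hamming distance = 2


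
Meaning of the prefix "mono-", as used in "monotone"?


Prefix: mono-
Example: monotone = mono- + tone
Meaning = one


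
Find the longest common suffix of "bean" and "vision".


Word 1: "bean"
Word 2: "vision"
Comparing from end:
  Pos -1: 'n' == 'n'
  Pos -2: 'a' != 'o' (stop)
LCS = "n" (length 1)


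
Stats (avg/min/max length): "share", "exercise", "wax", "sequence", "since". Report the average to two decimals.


Lengths: "share"=5, "exercise"=8, "wax"=3, "sequence"=8, "since"=5
Sum = 29, Count = 5
Average = 29/5 = 5.80
= avg=5.80, min=3, max=8


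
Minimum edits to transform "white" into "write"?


Word 1: "white" (length 5)
Word 2: "write" (length 5)
One optimal edit sequence (insert/delete/substitute each cost 1):
  1. keep 'w'
  2. substitute 'h' -> 'r'  (+1)
  3. keep 'i'
  4. keep 't'
  5. keep 'e'
Total edit operations: 1
Edit distance = 1


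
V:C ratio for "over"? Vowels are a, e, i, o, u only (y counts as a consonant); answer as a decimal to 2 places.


Word: "over"
Vowels (a,e,i,o,u): 2
Consonants: 2
Ratio = 2/2
= 1.00


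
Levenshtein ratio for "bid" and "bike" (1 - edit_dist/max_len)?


Word 1: "bid" (length 3)
Word 2: "bike" (length 4)
One optimal edit sequence:
  1. keep 'b'
  2. keep 'i'
  3. insert 'k'  (+1)
  4. substitute 'd' -> 'e'  (+1)
Edit distance = 2
Max length = max(3, 4) = 4
Similarity = 1 - 2/4
= 0.5000


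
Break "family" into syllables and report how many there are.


Word: "family"
Syllable breakdown: fam / i / ly
Counting: 3 parts
= 3 syllables


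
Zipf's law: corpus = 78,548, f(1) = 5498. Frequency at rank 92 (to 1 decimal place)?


Zipf's law: f(r) = f(1) / r
f(1) = 5498
f(92) = 5498 / 92
= 59.8 occurrences


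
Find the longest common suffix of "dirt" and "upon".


Word 1: "dirt"
Word 2: "upon"
Comparing from end:
  Pos -1: 't' != 'n' (stop)
LCS = "" (length 0)


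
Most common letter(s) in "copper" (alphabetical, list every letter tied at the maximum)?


Word: "copper"
Letter counts:
  'c': 1
  'e': 1
  'o': 1
  'p': 2
  'r': 1
Maximum count = 2
Most frequent = 'p' (2 times each)


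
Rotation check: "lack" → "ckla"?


Word: "lack", Candidate: "ckla"
Method: check if candidate is substring of word+word
"lacklack" contains "ckla"? Yes
Is rotation = Yes


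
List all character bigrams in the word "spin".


Word: "spin" (length 4)
Number of bigrams = 4 - 2 + 1 = 3
  Position 0: "sp"
  Position 1: "pi"
  Position 2: "in"
Bigrams = "sp", "pi", "in"


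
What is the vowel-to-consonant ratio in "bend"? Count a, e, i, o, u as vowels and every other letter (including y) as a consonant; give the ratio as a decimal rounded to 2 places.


Word: "bend"
Vowels (a,e,i,o,u): 1
Consonants: 3
Ratio = 1/3
= 0.33


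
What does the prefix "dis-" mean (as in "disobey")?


Prefix: dis-
Example: disobey (dis- + obey)
Meaning = not / opposite


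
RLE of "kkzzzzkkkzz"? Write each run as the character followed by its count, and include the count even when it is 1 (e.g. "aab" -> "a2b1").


String: "kkzzzzkkkzz"
Scanning for consecutive runs:
  'k' x 2
  'z' x 4
  'k' x 3
  'z' x 2
RLE = "k2z4k3z2"


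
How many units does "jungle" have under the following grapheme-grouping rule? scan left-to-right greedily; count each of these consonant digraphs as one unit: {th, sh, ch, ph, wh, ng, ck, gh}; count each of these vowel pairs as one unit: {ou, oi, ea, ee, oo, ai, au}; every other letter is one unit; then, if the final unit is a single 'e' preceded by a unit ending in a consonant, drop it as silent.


Word: "jungle" (6 letters)
Left-to-right scan:
  (1) 'j' (letter)
  (2) 'u' (letter)
  (3) 'ng' (digraph)
  (4) 'l' (letter)
  (5) 'e' (letter)
Units from scan: 5
Final unit is 'e' after a consonant -> drop as silent (-1)
Sound units = 4 units


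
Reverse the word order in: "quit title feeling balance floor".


Original: "quit title feeling balance floor"
Words (1..n): quit | title | feeling | balance | floor
Reversed (n..1): floor | balance | feeling | title | quit
Result = "floor balance feeling title quit"


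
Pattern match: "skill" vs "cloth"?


Pattern of "skill": [0, 1, 2, 3, 3]
Pattern of "cloth": [0, 1, 2, 3, 4]
Patterns do not match
Same pattern = No


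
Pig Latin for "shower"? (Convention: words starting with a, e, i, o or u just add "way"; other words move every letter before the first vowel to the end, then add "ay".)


Word: "shower"
Starts with consonant(s) → move to end, add 'ay'
Consonant cluster: "sh"
Pig Latin = "owershay"


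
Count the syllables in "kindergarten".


Word: "kindergarten"
Syllable breakdown: kin · der · gar · ten
Counting: 4 parts
= 4 syllables


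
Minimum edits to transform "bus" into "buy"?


Word 1: "bus" (length 3)
Word 2: "buy" (length 3)
One optimal edit sequence (insert/delete/substitute each cost 1):
  1. keep 'b'
  2. keep 'u'
  3. substitute 's' -> 'y'  (+1)
Total edit operations: 1
Edit distance = 1


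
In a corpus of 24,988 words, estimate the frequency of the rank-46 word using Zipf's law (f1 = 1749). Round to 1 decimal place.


Zipf's law: f(r) = f(1) / r
f(1) = 1749
f(46) = 1749 / 46
= 38.0 occurrences


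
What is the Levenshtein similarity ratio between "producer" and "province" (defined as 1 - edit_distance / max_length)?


Word 1: "producer" (length 8)
Word 2: "province" (length 8)
One optimal edit sequence:
  1. keep 'p'
  2. keep 'r'
  3. keep 'o'
  4. insert 'v'  (+1)
  5. substitute 'd' -> 'i'  (+1)
  6. substitute 'u' -> 'n'  (+1)
  7. keep 'c'
  8. keep 'e'
  9. delete 'r'  (+1)
Edit distance = 4
Max length = max(8, 8) = 8
Similarity = 1 - 4/8
= 0.5000


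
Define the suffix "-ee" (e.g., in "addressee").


Suffix: -ee
As in: addressee -> address + -ee
Meaning = one who receives


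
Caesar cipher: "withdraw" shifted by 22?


Word: "withdraw"
Shift: 22
Each letter → (letter + shift) mod 26:
  'w' (22) + 22 = 18 → 's'
  'i' (8) + 22 = 4 → 'e'
  't' (19) + 22 = 15 → 'p'
  'h' (7) + 22 = 3 → 'd'
  'd' (3) + 22 = 25 → 'z'
  'r' (17) + 22 = 13 → 'n'
  'a' (0) + 22 = 22 → 'w'
  'w' (22) + 22 = 18 → 's'
Result = "sepdznws"


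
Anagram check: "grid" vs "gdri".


Word 1: "grid" → sorted: dgir
Word 2: "gdri" → sorted: dgir
Same letters? dgir == dgir
Anagram = Yes


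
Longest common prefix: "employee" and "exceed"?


Word 1: "employee"
Word 2: "exceed"
Comparing from start:
  Pos 0: 'e' == 'e'
  Pos 1: 'm' != 'x' (stop)
LCP = "e" (length 1)


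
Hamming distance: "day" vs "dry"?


Comparing character by character (same length = 3):
  Pos 0: 'd' vs 'd' =
  Pos 1: 'a' vs 'r' !=
  Pos 2: 'y' vs 'y' =
Hamming distance = 1


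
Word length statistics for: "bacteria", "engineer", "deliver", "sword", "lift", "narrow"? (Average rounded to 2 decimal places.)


Lengths: "bacteria"=8, "engineer"=8, "deliver"=7, "sword"=5, "lift"=4, "narrow"=6
Sum = 38, Count = 6
Average = 38/6 = 6.33
= avg=6.33, min=4, max=8


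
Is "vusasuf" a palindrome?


Word: "vusasuf"
Reversed: "fusasuv"
Forward == Backward? vusasuf != fusasuv
Palindrome = No


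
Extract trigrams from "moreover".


Word: "moreover" (length 8)
Number of trigrams = 8 - 3 + 1 = 6
  Position 0: "mor"
  Position 1: "ore"
  Position 2: "reo"
  Position 3: "eov"
  Position 4: "ove"
  Position 5: "ver"
Trigrams = "mor", "ore", "reo", "eov", "ove", "ver"


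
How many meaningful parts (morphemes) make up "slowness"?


Word: "slowness"
Morphemes: slow / -ness
Each morpheme carries meaning
= 2 morphemes


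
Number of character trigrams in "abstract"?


Word: "abstract" (length 8)
Number of 3-grams = length - 3 + 1 = 8 - 3 + 1
= 6


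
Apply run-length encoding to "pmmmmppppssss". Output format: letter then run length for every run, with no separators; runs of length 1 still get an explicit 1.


String: "pmmmmppppssss"
Scanning for consecutive runs:
  'p' x 1
  'm' x 4
  'p' x 4
  's' x 4
RLE = "p1m4p4s4"


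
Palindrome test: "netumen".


Word: "netumen"
Reversed: "nemuten"
Forward == Backward? netumen != nemuten
Palindrome = No


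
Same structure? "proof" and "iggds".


Pattern of "proof": [0, 1, 2, 2, 3]
Pattern of "iggds": [0, 1, 1, 2, 3]
Patterns do not match
Same pattern = No


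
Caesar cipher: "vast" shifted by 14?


Word: "vast"
Shift: 14
Each letter → (letter + shift) mod 26:
  'v' (21) + 14 = 9 → 'j'
  'a' (0) + 14 = 14 → 'o'
  's' (18) + 14 = 6 → 'g'
  't' (19) + 14 = 7 → 'h'
Result = "jogh"


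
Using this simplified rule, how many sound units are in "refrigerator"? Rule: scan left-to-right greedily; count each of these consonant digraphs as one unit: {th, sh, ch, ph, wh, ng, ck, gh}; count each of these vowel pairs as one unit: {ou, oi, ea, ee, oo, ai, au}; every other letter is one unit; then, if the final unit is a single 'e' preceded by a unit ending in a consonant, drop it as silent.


Word: "refrigerator" (12 letters)
Left-to-right scan:
  1. 'r' (letter)
  2. 'e' (letter)
  3. 'f' (letter)
  4. 'r' (letter)
  5. 'i' (letter)
  6. 'g' (letter)
  7. 'e' (letter)
  8. 'r' (letter)
  9. 'a' (letter)
  10. 't' (letter)
  11. 'o' (letter)
  12. 'r' (letter)
Units from scan: 12
Sound units = 12 units


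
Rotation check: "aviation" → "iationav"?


Word: "aviation", Candidate: "iationav"
Method: check if candidate is substring of word+word
"aviationaviation" contains "iationav"? Yes
Is rotation = Yes


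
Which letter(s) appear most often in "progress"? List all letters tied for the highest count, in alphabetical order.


Word: "progress"
Letter counts:
  'e': 1
  'g': 1
  'o': 1
  'p': 1
  'r': 2
  's': 2
Maximum count = 2
Most frequent = 'r', 's' (2 times each)


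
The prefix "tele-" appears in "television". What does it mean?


Prefix: tele-
Example: television (tele- + vision)
Meaning = distant


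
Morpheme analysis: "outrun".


Word: "outrun"
Morphemes: out- | run
Each morpheme carries meaning
= 2 morphemes


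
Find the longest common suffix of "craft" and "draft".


Word 1: "craft"
Word 2: "draft"
Comparing from end:
  Pos -1: 't' == 't'
  Pos -2: 'f' == 'f'
  Pos -3: 'a' == 'a'
  Pos -4: 'r' == 'r'
  Pos -5: 'c' != 'd' (stop)
LCS = "raft" (length 4)


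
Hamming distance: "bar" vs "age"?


Comparing character by character (same length = 3):
  Pos 0: 'b' vs 'a' !=
  Pos 1: 'a' vs 'g' !=
  Pos 2: 'r' vs 'e' !=
Hamming distance = 3


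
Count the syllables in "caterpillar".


Word: "caterpillar"
Syllable breakdown: cat / er / pil / lar
Counting: 4 parts
= 4 syllables


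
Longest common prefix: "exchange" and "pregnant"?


Word 1: "exchange"
Word 2: "pregnant"
Comparing from start:
  Pos 0: 'e' != 'p' (stop)
LCP = "" (length 0)


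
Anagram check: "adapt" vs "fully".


Word 1: "adapt" → sorted: aadpt
Word 2: "fully" → sorted: flluy
Same letters? aadpt != flluy
Anagram = No


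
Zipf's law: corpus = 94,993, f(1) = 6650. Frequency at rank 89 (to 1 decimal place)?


Zipf's law: f(r) = f(1) / r
f(1) = 6650
f(89) = 6650 / 89
= 74.7 occurrences


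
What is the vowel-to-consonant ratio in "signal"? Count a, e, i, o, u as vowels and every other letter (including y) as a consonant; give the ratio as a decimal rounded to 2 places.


Word: "signal"
Vowels (a,e,i,o,u): 2
Consonants: 4
Ratio = 2/4
= 0.50


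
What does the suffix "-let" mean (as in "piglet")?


Suffix: -let
Example: piglet = pig + -let
Meaning = small


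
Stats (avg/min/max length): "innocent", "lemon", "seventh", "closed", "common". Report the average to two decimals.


Lengths: "innocent"=8, "lemon"=5, "seventh"=7, "closed"=6, "common"=6
Sum = 32, Count = 5
Average = 32/5 = 6.40
= avg=6.40, min=5, max=8


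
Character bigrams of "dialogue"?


Word: "dialogue" (length 8)
Number of bigrams = 8 - 2 + 1 = 7
  Position 0: "di"
  Position 1: "ia"
  Position 2: "al"
  Position 3: "lo"
  Position 4: "og"
  Position 5: "gu"
  Position 6: "ue"
Bigrams = "di", "ia", "al", "lo", "og", "gu", "ue"


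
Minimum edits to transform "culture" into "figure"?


Word 1: "culture" (length 7)
Word 2: "figure" (length 6)
One optimal edit sequence (insert/delete/substitute each cost 1):
  1. delete 'c'  (+1)
  2. substitute 'u' -> 'f'  (+1)
  3. substitute 'l' -> 'i'  (+1)
  4. substitute 't' -> 'g'  (+1)
  5. keep 'u'
  6. keep 'r'
  7. keep 'e'
Total edit operations: 4
Edit distance = 4


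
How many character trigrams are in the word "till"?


Word: "till" (length 4)
Number of 3-grams = length - 3 + 1 = 4 - 3 + 1
= 2


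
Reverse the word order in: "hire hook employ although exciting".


Original: "hire hook employ although exciting"
Words (1..n): hire | hook | employ | although | exciting
Reversed (n..1): exciting | although | employ | hook | hire
Result = "exciting although employ hook hire"


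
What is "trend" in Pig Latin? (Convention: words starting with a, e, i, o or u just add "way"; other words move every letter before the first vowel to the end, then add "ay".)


Word: "trend"
Starts with consonant(s) → move to end, add 'ay'
Consonant cluster: "tr"
Pig Latin = "endtray"


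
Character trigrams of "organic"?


Word: "organic" (length 7)
Number of trigrams = 7 - 3 + 1 = 5
  Position 0: "org"
  Position 1: "rga"
  Position 2: "gan"
  Position 3: "ani"
  Position 4: "nic"
Trigrams = "org", "rga", "gan", "ani", "nic"


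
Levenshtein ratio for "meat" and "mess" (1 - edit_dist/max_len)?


Word 1: "meat" (length 4)
Word 2: "mess" (length 4)
One optimal edit sequence:
  1. keep 'm'
  2. keep 'e'
  3. substitute 'a' -> 's'  (+1)
  4. substitute 't' -> 's'  (+1)
Edit distance = 2
Max length = max(4, 4) = 4
Similarity = 1 - 2/4
= 0.5000


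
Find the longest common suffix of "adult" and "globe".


Word 1: "adult"
Word 2: "globe"
Comparing from end:
  Pos -1: 't' != 'e' (stop)
LCS = "" (length 0)


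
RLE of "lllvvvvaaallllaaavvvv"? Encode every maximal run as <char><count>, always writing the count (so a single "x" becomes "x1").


String: "lllvvvvaaallllaaavvvv"
Scanning for consecutive runs:
  'l' x 3
  'v' x 4
  'a' x 3
  'l' x 4
  'a' x 3
  'v' x 4
RLE = "l3v4a3l4a3v4"


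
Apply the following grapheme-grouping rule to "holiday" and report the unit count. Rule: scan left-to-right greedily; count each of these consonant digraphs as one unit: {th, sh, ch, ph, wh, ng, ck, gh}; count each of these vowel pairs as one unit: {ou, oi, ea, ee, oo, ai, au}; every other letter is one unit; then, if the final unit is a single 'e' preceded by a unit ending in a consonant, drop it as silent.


Word: "holiday" (7 letters)
Left-to-right scan:
  1. 'h' (letter)
  2. 'o' (letter)
  3. 'l' (letter)
  4. 'i' (letter)
  5. 'd' (letter)
  6. 'a' (letter)
  7. 'y' (letter)
Units from scan: 7
Sound units = 7 units


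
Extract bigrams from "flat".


Word: "flat" (length 4)
Number of bigrams = 4 - 2 + 1 = 3
  Position 0: "fl"
  Position 1: "la"
  Position 2: "at"
Bigrams = "fl", "la", "at"


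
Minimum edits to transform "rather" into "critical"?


Word 1: "rather" (length 6)
Word 2: "critical" (length 8)
One optimal edit sequence (insert/delete/substitute each cost 1):
  1. insert 'c'  (+1)
  2. keep 'r'
  3. substitute 'a' -> 'i'  (+1)
  4. keep 't'
  5. insert 'i'  (+1)
  6. substitute 'h' -> 'c'  (+1)
  7. substitute 'e' -> 'a'  (+1)
  8. substitute 'r' -> 'l'  (+1)
Total edit operations: 6
Edit distance = 6


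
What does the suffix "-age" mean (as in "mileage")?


Suffix: -age
As in: mileage -> mile + -age
Meaning = result / collection


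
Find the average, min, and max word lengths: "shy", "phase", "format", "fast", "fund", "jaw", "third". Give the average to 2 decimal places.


Lengths: "shy"=3, "phase"=5, "format"=6, "fast"=4, "fund"=4, "jaw"=3, "third"=5
Sum = 30, Count = 7
Average = 30/7 = 4.29
= avg=4.29, min=3, max=6


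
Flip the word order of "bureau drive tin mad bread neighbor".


Original: "bureau drive tin mad bread neighbor"
Words (1..n): bureau | drive | tin | mad | bread | neighbor
Reversed (n..1): neighbor | bread | mad | tin | drive | bureau
Result = "neighbor bread mad tin drive bureau"


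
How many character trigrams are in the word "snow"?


Word: "snow" (length 4)
Number of 3-grams = length - 3 + 1 = 4 - 3 + 1
= 2


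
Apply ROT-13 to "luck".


Word: "luck"
Shift: 13
Each letter → (letter + shift) mod 26:
  'l' (11) + 13 = 24 → 'y'
  'u' (20) + 13 = 7 → 'h'
  'c' (2) + 13 = 15 → 'p'
  'k' (10) + 13 = 23 → 'x'
Result = "yhpx"


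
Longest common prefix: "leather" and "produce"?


Word 1: "leather"
Word 2: "produce"
Comparing from start:
  Pos 0: 'l' != 'p' (stop)
LCP = "" (length 0)


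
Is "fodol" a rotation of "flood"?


Word: "flood", Candidate: "fodol"
Method: check if candidate is substring of word+word
"floodflood" contains "fodol"? No
Is rotation = No


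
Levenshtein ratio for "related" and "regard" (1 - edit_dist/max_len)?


Word 1: "related" (length 7)
Word 2: "regard" (length 6)
One optimal edit sequence:
  1. keep 'r'
  2. keep 'e'
  3. substitute 'l' -> 'g'  (+1)
  4. keep 'a'
  5. delete 't'  (+1)
  6. substitute 'e' -> 'r'  (+1)
  7. keep 'd'
Edit distance = 3
Max length = max(7, 6) = 7
Similarity = 1 - 3/7
= 0.5714


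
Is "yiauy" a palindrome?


Word: "yiauy"
Reversed: "yuaiy"
Forward == Backward? yiauy != yuaiy
Palindrome = No


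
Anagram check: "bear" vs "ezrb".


Word 1: "bear" → sorted: aber
Word 2: "ezrb" → sorted: berz
Same letters? aber != berz
Anagram = No


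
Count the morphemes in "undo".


Word: "undo"
Morphemes: un- / do
Each morpheme carries meaning
= 2 morphemes


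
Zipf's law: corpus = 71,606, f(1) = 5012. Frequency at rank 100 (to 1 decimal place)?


Zipf's law: f(r) = f(1) / r
f(1) = 5012
f(100) = 5012 / 100
= 50.1 occurrences


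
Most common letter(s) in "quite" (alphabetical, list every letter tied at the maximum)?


Word: "quite"
Letter counts:
  'e': 1
  'i': 1
  'q': 1
  't': 1
  'u': 1
Maximum count = 1
Most frequent = 'e', 'i', 'q', 't', 'u' (1 time each)


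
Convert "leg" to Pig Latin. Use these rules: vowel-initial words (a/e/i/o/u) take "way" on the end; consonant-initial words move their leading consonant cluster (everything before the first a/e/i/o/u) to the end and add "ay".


Word: "leg"
Starts with consonant(s) → move to end, add 'ay'
Consonant cluster: "l"
Pig Latin = "eglay"


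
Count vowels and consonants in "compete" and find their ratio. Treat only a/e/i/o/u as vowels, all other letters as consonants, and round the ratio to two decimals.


Word: "compete"
Vowels (a,e,i,o,u): 3
Consonants: 4
Ratio = 3/4
= 0.75


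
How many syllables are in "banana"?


Word: "banana"
Syllable breakdown: ba / na / na
Counting: 3 parts
= 3 syllables


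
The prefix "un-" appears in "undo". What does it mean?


Prefix: un-
Example: undo (un- + do)
Meaning = not / reverse


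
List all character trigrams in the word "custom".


Word: "custom" (length 6)
Number of trigrams = 6 - 3 + 1 = 4
  Position 0: "cus"
  Position 1: "ust"
  Position 2: "sto"
  Position 3: "tom"
Trigrams = "cus", "ust", "sto", "tom"


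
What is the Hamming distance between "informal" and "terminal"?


Comparing character by character (same length = 8):
  Pos 0: 'i' vs 't' !=
  Pos 1: 'n' vs 'e' !=
  Pos 2: 'f' vs 'r' !=
  Pos 3: 'o' vs 'm' !=
  Pos 4: 'r' vs 'i' !=
  Pos 5: 'm' vs 'n' !=
  Pos 6: 'a' vs 'a' =
  Pos 7: 'l' vs 'l' =
Hamming distance = 6


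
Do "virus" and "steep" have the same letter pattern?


Pattern of "virus": [0, 1, 2, 3, 4]
Pattern of "steep": [0, 1, 2, 2, 3]
Patterns do not match
Same pattern = No


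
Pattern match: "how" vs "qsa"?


Pattern of "how": [0, 1, 2]
Pattern of "qsa": [0, 1, 2]
Patterns match
Same pattern = Yes


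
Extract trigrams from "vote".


Word: "vote" (length 4)
Number of trigrams = 4 - 3 + 1 = 2
  Position 0: "vot"
  Position 1: "ote"
Trigrams = "vot", "ote"


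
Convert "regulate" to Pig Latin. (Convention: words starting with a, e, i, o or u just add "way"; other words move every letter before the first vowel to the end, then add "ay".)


Word: "regulate"
Starts with consonant(s) → move to end, add 'ay'
Consonant cluster: "r"
Pig Latin = "egulateray"


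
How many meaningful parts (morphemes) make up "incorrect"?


Word: "incorrect"
Morphemes: in- | correct
Each morpheme carries meaning
= 2 morphemes


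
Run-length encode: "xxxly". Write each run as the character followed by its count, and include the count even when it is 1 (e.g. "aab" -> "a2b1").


String: "xxxly"
Scanning for consecutive runs:
  'x' x 3
  'l' x 1
  'y' x 1
RLE = "x3l1y1"


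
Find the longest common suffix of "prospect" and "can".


Word 1: "prospect"
Word 2: "can"
Comparing from end:
  Pos -1: 't' != 'n' (stop)
LCS = "" (length 0)


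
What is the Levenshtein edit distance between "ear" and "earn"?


Word 1: "ear" (length 3)
Word 2: "earn" (length 4)
One optimal edit sequence (insert/delete/substitute each cost 1):
  1. keep 'e'
  2. keep 'a'
  3. keep 'r'
  4. insert 'n'  (+1)
Total edit operations: 1
Edit distance = 1


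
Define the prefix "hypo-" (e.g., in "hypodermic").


Prefix: hypo-
As in: hypodermic -> hypo- + dermic
Meaning = under / below normal


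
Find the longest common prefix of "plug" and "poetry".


Word 1: "plug"
Word 2: "poetry"
Comparing from start:
  Pos 0: 'p' == 'p'
  Pos 1: 'l' != 'o' (stop)
LCP = "p" (length 1)


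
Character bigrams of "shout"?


Word: "shout" (length 5)
Number of bigrams = 5 - 2 + 1 = 4
  Position 0: "sh"
  Position 1: "ho"
  Position 2: "ou"
  Position 3: "ut"
Bigrams = "sh", "ho", "ou", "ut"


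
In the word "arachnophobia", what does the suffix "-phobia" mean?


Suffix: -phobia
As in: arachnophobia -> arachno- + -phobia
Meaning = fear of


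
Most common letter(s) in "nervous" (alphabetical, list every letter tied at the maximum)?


Word: "nervous"
Letter counts:
  'e': 1
  'n': 1
  'o': 1
  'r': 1
  's': 1
  'u': 1
  'v': 1
Maximum count = 1
Most frequent = 'e', 'n', 'o', 'r', 's', 'u', 'v' (1 time each)


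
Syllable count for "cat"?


Word: "cat"
Syllable breakdown: cat
Counting: 1 part
= 1 syllable


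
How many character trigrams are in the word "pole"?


Word: "pole" (length 4)
Number of 3-grams = length - 3 + 1 = 4 - 3 + 1
= 2


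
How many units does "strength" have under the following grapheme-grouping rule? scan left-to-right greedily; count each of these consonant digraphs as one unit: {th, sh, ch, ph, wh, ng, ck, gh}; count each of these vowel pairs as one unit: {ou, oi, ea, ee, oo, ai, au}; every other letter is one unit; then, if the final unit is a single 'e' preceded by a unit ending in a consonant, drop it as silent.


Word: "strength" (8 letters)
Left-to-right scan:
  [1] 's' (letter)
  [2] 't' (letter)
  [3] 'r' (letter)
  [4] 'e' (letter)
  [5] 'ng' (digraph)
  [6] 'th' (digraph)
Units from scan: 6
Sound units = 6 units


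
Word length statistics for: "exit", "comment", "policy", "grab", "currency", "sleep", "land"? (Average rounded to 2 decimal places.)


Lengths: "exit"=4, "comment"=7, "policy"=6, "grab"=4, "currency"=8, "sleep"=5, "land"=4
Sum = 38, Count = 7
Average = 38/7 = 5.43
= avg=5.43, min=4, max=8


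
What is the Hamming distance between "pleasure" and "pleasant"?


Comparing character by character (same length = 8):
  Pos 0: 'p' vs 'p' =
  Pos 1: 'l' vs 'l' =
  Pos 2: 'e' vs 'e' =
  Pos 3: 'a' vs 'a' =
  Pos 4: 's' vs 's' =
  Pos 5: 'u' vs 'a' !=
  Pos 6: 'r' vs 'n' !=
  Pos 7: 'e' vs 't' !=
Hamming distance = 3


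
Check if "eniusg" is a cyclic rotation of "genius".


Word: "genius", Candidate: "eniusg"
Method: check if candidate is substring of word+word
"geniusgenius" contains "eniusg"? Yes
Is rotation = Yes


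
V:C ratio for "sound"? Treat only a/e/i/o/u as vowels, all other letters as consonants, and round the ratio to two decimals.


Word: "sound"
Vowels (a,e,i,o,u): 2
Consonants: 3
Ratio = 2/3
= 0.67


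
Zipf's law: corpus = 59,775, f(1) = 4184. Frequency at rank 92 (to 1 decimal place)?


Zipf's law: f(r) = f(1) / r
f(1) = 4184
f(92) = 4184 / 92
= 45.5 occurrences


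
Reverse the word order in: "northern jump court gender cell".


Original: "northern jump court gender cell"
Words (1..n): northern | jump | court | gender | cell
Reversed (n..1): cell | gender | court | jump | northern
Result = "cell gender court jump northern"


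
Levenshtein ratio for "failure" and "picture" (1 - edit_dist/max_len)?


Word 1: "failure" (length 7)
Word 2: "picture" (length 7)
One optimal edit sequence:
  1. substitute 'f' -> 'p'  (+1)
  2. substitute 'a' -> 'i'  (+1)
  3. substitute 'i' -> 'c'  (+1)
  4. substitute 'l' -> 't'  (+1)
  5. keep 'u'
  6. keep 'r'
  7. keep 'e'
Edit distance = 4
Max length = max(7, 7) = 7
Similarity = 1 - 4/7
= 0.4286


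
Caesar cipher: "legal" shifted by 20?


Word: "legal"
Shift: 20
Each letter → (letter + shift) mod 26:
  'l' (11) + 20 = 5 → 'f'
  'e' (4) + 20 = 24 → 'y'
  'g' (6) + 20 = 0 → 'a'
  'a' (0) + 20 = 20 → 'u'
  'l' (11) + 20 = 5 → 'f'
Result = "fyauf"


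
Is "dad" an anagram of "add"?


Word 1: "add" → sorted: add
Word 2: "dad" → sorted: add
Same letters? add == add
Anagram = Yes


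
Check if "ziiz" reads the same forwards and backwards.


Word: "ziiz"
Reversed: "ziiz"
Forward == Backward? ziiz == ziiz
Palindrome = Yes


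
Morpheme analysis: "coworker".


Word: "coworker"
Morphemes: co- / work / -er
Each morpheme carries meaning
= 3 morphemes


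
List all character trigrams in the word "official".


Word: "official" (length 8)
Number of trigrams = 8 - 3 + 1 = 6
  Position 0: "off"
  Position 1: "ffi"
  Position 2: "fic"
  Position 3: "ici"
  Position 4: "cia"
  Position 5: "ial"
Trigrams = "off", "ffi", "fic", "ici", "cia", "ial"


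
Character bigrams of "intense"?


Word: "intense" (length 7)
Number of bigrams = 7 - 2 + 1 = 6
  Position 0: "in"
  Position 1: "nt"
  Position 2: "te"
  Position 3: "en"
  Position 4: "ns"
  Position 5: "se"
Bigrams = "in", "nt", "te", "en", "ns", "se"


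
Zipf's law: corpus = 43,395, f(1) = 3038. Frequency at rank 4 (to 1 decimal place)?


Zipf's law: f(r) = f(1) / r
f(1) = 3038
f(4) = 3038 / 4
= 759.5 occurrences


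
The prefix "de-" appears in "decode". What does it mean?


Prefix: de-
As in: decode -> de- + code
Meaning = remove / reverse


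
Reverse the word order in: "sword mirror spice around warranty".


Original: "sword mirror spice around warranty"
Words (1..n): sword | mirror | spice | around | warranty
Reversed (n..1): warranty | around | spice | mirror | sword
Result = "warranty around spice mirror sword"


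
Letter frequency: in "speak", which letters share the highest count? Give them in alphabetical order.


Word: "speak"
Letter counts:
  'a': 1
  'e': 1
  'k': 1
  'p': 1
  's': 1
Maximum count = 1
Most frequent = 'a', 'e', 'k', 'p', 's' (1 time each)


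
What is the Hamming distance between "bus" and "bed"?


Comparing character by character (same length = 3):
  Pos 0: 'b' vs 'b' =
  Pos 1: 'u' vs 'e' !=
  Pos 2: 's' vs 'd' !=
Hamming distance = 2


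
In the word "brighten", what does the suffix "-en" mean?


Suffix: -en
As in: brighten -> bright + -en
Meaning = to make / become


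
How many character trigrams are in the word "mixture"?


Word: "mixture" (length 7)
Number of 3-grams = length - 3 + 1 = 7 - 3 + 1
= 5


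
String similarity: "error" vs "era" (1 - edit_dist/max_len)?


Word 1: "error" (length 5)
Word 2: "era" (length 3)
One optimal edit sequence:
  1. keep 'e'
  2. delete 'r'  (+1)
  3. keep 'r'
  4. delete 'o'  (+1)
  5. substitute 'r' -> 'a'  (+1)
Edit distance = 3
Max length = max(5, 3) = 5
Similarity = 1 - 3/5
= 0.4000


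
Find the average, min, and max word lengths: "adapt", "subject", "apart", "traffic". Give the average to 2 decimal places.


Lengths: "adapt"=5, "subject"=7, "apart"=5, "traffic"=7
Sum = 24, Count = 4
Average = 24/4 = 6.00
= avg=6.00, min=5, max=7


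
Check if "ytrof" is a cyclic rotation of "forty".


Word: "forty", Candidate: "ytrof"
Method: check if candidate is substring of word+word
"fortyforty" contains "ytrof"? No
Is rotation = No


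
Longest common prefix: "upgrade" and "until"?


Word 1: "upgrade"
Word 2: "until"
Comparing from start:
  Pos 0: 'u' == 'u'
  Pos 1: 'p' != 'n' (stop)
LCP = "u" (length 1)


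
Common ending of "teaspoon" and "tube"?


Word 1: "teaspoon"
Word 2: "tube"
Comparing from end:
  Pos -1: 'n' != 'e' (stop)
LCS = "" (length 0)


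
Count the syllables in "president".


Word: "president"
Syllable breakdown: pres-i-dent
Counting: 3 parts
= 3 syllables


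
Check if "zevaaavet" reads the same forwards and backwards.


Word: "zevaaavet"
Reversed: "tevaaavez"
Forward == Backward? zevaaavet != tevaaavez
Palindrome = No


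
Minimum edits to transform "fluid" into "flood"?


Word 1: "fluid" (length 5)
Word 2: "flood" (length 5)
One optimal edit sequence (insert/delete/substitute each cost 1):
  1. keep 'f'
  2. keep 'l'
  3. substitute 'u' -> 'o'  (+1)
  4. substitute 'i' -> 'o'  (+1)
  5. keep 'd'
Total edit operations: 2
Edit distance = 2


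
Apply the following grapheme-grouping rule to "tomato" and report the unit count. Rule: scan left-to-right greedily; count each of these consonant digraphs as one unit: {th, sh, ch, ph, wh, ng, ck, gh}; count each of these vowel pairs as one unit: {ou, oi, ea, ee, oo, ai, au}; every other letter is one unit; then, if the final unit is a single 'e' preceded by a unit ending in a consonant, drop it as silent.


Word: "tomato" (6 letters)
Left-to-right scan:
  (1) 't' (letter)
  (2) 'o' (letter)
  (3) 'm' (letter)
  (4) 'a' (letter)
  (5) 't' (letter)
  (6) 'o' (letter)
Units from scan: 6
Sound units = 6 units


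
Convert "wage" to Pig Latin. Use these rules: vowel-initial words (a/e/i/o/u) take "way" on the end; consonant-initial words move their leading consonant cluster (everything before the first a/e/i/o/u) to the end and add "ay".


Word: "wage"
Starts with consonant(s) → move to end, add 'ay'
Consonant cluster: "w"
Pig Latin = "ageway"


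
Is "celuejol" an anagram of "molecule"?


Word 1: "molecule" → sorted: ceellmou
Word 2: "celuejol" → sorted: ceejllou
Same letters? ceellmou != ceejllou
Anagram = No


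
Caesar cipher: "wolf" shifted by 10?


Word: "wolf"
Shift: 10
Each letter → (letter + shift) mod 26:
  'w' (22) + 10 = 6 → 'g'
  'o' (14) + 10 = 24 → 'y'
  'l' (11) + 10 = 21 → 'v'
  'f' (5) + 10 = 15 → 'p'
Result = "gyvp"


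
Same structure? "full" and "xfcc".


Pattern of "full": [0, 1, 2, 2]
Pattern of "xfcc": [0, 1, 2, 2]
Patterns match
Same pattern = Yes


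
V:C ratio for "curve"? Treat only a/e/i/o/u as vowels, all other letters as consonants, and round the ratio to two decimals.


Word: "curve"
Vowels (a,e,i,o,u): 2
Consonants: 3
Ratio = 2/3
= 0.67


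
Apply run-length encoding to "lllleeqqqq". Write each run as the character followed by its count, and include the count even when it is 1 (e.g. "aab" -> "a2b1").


String: "lllleeqqqq"
Scanning for consecutive runs:
  'l' x 4
  'e' x 2
  'q' x 4
RLE = "l4e2q4"


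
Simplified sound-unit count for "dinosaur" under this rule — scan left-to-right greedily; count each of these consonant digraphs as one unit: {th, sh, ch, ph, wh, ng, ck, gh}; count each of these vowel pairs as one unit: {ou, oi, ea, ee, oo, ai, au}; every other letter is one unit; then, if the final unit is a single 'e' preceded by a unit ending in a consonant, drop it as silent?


Word: "dinosaur" (8 letters)
Left-to-right scan:
  1. 'd' (letter)
  2. 'i' (letter)
  3. 'n' (letter)
  4. 'o' (letter)
  5. 's' (letter)
  6. 'au' (vowel-pair)
  7. 'r' (letter)
Units from scan: 7
Sound units = 7 units


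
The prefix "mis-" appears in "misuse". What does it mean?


Prefix: mis-
Example: misuse = mis- + use
Meaning = wrongly


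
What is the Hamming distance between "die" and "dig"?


Comparing character by character (same length = 3):
  Pos 0: 'd' vs 'd' =
  Pos 1: 'i' vs 'i' =
  Pos 2: 'e' vs 'g' !=
Hamming distance = 1


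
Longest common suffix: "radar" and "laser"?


Word 1: "radar"
Word 2: "laser"
Comparing from end:
  Pos -1: 'r' == 'r'
  Pos -2: 'a' != 'e' (stop)
LCS = "r" (length 1)


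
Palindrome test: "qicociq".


Word: "qicociq"
Reversed: "qicociq"
Forward == Backward? qicociq == qicociq
Palindrome = Yes


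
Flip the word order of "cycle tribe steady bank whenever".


Original: "cycle tribe steady bank whenever"
Words (1..n): cycle | tribe | steady | bank | whenever
Reversed (n..1): whenever | bank | steady | tribe | cycle
Result = "whenever bank steady tribe cycle"


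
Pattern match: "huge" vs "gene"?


Pattern of "huge": [0, 1, 2, 3]
Pattern of "gene": [0, 1, 2, 1]
Patterns do not match
Same pattern = No


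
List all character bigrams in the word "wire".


Word: "wire" (length 4)
Number of bigrams = 4 - 2 + 1 = 3
  Position 0: "wi"
  Position 1: "ir"
  Position 2: "re"
Bigrams = "wi", "ir", "re"


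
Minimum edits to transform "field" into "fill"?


Word 1: "field" (length 5)
Word 2: "fill" (length 4)
One optimal edit sequence (insert/delete/substitute each cost 1):
  1. keep 'f'
  2. keep 'i'
  3. delete 'e'  (+1)
  4. keep 'l'
  5. substitute 'd' -> 'l'  (+1)
Total edit operations: 2
Edit distance = 2


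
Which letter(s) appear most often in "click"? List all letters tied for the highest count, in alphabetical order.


Word: "click"
Letter counts:
  'c': 2
  'i': 1
  'k': 1
  'l': 1
Maximum count = 2
Most frequent = 'c' (2 times each)
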